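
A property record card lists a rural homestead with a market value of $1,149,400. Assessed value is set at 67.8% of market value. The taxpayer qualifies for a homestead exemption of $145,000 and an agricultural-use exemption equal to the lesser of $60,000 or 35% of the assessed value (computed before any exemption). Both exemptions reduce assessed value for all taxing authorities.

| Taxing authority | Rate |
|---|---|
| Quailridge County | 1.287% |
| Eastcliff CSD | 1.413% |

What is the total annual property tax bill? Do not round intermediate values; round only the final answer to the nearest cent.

$15,505.92

Assessed value = $1,149,400 × 0.678 = $779,293.2
Agricultural-use exemption = min($60,000, 35% × $779,293.2) = min($60,000, $272,752.62) = $60,000 (dollar cap binds)
Taxable value = $779,293.2 − $145,000 − $60,000 = $574,293.2
Quailridge County: $574,293.2 × 0.01287 = $7,391.153484
Eastcliff CSD: $574,293.2 × 0.01413 = $8,114.762916
Total = $15,505.9164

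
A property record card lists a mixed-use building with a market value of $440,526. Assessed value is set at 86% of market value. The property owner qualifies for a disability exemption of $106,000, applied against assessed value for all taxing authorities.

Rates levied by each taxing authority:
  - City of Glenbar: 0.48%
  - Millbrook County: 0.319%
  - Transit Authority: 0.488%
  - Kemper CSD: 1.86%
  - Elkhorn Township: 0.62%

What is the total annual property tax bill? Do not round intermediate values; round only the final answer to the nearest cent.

Assessed value = $440,526 × 0.86 = $378,852.36
Taxable value = $378,852.36 − $106,000 = $272,852.36
City of Glenbar: $272,852.36 × 0.0048 = $1,309.691328
Millbrook County: $272,852.36 × 0.00319 = $870.3990284
Transit Authority: $272,852.36 × 0.00488 = $1,331.5195168
Kemper CSD: $272,852.36 × 0.0186 = $5,075.053896
Elkhorn Township: $272,852.36 × 0.0062 = $1,691.684632
Total = $1,309.691328 + $870.3990284 + $1,331.5195168 + $5,075.053896 + $1,691.684632 = $10,278.3484012

$10,278.35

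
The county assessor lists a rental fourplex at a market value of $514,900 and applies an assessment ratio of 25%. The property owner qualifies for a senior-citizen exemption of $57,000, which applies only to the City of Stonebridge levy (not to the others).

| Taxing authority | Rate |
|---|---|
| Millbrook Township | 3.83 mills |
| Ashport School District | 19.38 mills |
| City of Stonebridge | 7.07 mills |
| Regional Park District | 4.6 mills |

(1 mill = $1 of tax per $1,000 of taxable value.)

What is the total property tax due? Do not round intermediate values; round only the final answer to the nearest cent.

$4,086.94

Assessed value = $514,900 × 0.25 = $128,725
Millbrook Township: $128,725 × 0.00383 = $493.01675
Ashport School District: $128,725 × 0.01938 = $2,494.6905
City of Stonebridge: ($128,725 − $57,000) × 0.00707 = $71,725 × 0.00707 = $507.09575
Regional Park District: $128,725 × 0.0046 = $592.135
Total = $4,086.938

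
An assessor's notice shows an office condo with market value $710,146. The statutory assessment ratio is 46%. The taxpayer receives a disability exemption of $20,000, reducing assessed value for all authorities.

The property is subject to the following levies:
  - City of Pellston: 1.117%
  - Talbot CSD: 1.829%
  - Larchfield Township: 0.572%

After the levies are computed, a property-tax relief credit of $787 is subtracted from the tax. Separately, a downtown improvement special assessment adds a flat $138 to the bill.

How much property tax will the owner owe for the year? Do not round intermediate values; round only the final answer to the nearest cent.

Assessed value = $710,146 × 0.46 = $326,667.16
Taxable value = $326,667.16 − $20,000 = $306,667.16
City of Pellston: $306,667.16 × 0.01117 = $3,425.4721772
Talbot CSD: $306,667.16 × 0.01829 = $5,608.9423564
Larchfield Township: $306,667.16 × 0.00572 = $1,754.1361552
Levies subtotal = $10,788.5506888
After credit = $10,788.5506888 − $787 = $10,001.5506888
Total = $10,001.5506888 + $138 = $10,139.5506888

$10,139.55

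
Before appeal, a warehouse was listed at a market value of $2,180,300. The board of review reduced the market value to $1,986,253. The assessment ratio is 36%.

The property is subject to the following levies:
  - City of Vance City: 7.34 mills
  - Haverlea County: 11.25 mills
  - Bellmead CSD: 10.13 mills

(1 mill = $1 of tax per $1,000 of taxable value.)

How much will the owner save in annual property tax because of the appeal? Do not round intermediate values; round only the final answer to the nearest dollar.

Old assessed value = $2,180,300 × 0.36 = $784,908
New assessed value = $1,986,253 × 0.36 = $715,051.08
Combined rate = 0.00734 + 0.01125 + 0.01013 = 0.02872
Old tax = $784,908 × 0.02872 = $22,542.55776
New tax = $715,051.08 × 0.02872 = $20,536.2670176
Reduction = $22,542.55776 − $20,536.2670176 = $2,006.2907424

$2,006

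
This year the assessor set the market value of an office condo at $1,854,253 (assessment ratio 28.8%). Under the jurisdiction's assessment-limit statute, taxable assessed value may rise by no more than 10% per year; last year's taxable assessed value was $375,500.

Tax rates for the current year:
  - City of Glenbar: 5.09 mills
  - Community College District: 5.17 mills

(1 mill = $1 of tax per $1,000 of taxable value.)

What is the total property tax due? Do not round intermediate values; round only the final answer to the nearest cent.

$4,237.89

Uncapped assessed value = $1,854,253 × 0.288 = $534,024.864
Cap limit = $375,500 × 1.1 = $413,050
Taxable assessed value = min($534,024.864, $413,050) = $413,050 (cap binds)
City of Glenbar: $413,050 × 0.00509 = $2,102.4245
Community College District: $413,050 × 0.00517 = $2,135.4685
Total = $4,237.893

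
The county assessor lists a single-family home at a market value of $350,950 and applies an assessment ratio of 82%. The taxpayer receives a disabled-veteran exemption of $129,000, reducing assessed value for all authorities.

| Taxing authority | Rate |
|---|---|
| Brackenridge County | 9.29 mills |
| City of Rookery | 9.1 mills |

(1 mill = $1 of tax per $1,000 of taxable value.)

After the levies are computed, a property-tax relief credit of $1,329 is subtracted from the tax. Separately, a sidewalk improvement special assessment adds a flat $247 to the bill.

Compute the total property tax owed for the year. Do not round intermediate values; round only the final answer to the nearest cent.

Assessed value = $350,950 × 0.82 = $287,779
Taxable value = $287,779 − $129,000 = $158,779
Brackenridge County: $158,779 × 0.00929 = $1,475.05691
City of Rookery: $158,779 × 0.0091 = $1,444.8889
Levies subtotal = $2,919.94581
After credit = $2,919.94581 − $1,329 = $1,590.94581
Total = $1,590.94581 + $247 = $1,837.94581

$1,837.95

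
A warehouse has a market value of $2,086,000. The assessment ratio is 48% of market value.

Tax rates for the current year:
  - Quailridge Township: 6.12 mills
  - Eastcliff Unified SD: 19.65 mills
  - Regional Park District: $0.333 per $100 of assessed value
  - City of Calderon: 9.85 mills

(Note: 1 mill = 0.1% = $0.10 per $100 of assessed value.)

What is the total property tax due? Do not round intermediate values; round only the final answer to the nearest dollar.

$39,000

Assessed value = $2,086,000 × 0.48 = $1,001,280
Quailridge Township: $1,001,280 × 0.00612 = $6,127.8336
Eastcliff Unified SD: $1,001,280 × 0.01965 = $19,675.152
Regional Park District: $1,001,280 × 0.00333 = $3,334.2624
City of Calderon: $1,001,280 × 0.00985 = $9,862.608
Total = $38,999.856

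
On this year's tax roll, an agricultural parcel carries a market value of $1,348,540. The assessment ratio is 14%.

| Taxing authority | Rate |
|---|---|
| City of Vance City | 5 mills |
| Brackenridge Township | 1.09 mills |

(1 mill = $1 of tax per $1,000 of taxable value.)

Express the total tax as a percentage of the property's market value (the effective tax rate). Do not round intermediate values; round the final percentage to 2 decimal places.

0.09%

Assessed value = $1,348,540 × 0.14 = $188,795.6
City of Vance City: $188,795.6 × 0.005 = $943.978
Brackenridge Township: $188,795.6 × 0.00109 = $205.787204
Total tax = $1,149.765204
Effective rate = $1,149.765204 ÷ $1,348,540 = 0.09% of market value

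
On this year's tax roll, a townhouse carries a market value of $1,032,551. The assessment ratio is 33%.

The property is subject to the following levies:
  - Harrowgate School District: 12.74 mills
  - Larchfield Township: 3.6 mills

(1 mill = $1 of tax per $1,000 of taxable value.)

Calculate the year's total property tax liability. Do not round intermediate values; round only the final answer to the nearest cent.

$5,567.72

Assessed value = $1,032,551 × 0.33 = $340,741.83
Harrowgate School District: $340,741.83 × 0.01274 = $4,341.0509142
Larchfield Township: $340,741.83 × 0.0036 = $1,226.670588
Total = $4,341.0509142 + $1,226.670588 = $5,567.7215022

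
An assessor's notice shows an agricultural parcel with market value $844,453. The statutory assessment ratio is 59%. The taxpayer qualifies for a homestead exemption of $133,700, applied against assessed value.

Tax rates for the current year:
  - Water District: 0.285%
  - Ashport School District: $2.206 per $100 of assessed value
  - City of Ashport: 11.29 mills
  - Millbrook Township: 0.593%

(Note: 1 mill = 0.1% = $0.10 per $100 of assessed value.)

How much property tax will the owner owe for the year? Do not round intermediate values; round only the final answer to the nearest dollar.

Assessed value = $844,453 × 0.59 = $498,227.27
Taxable value = $498,227.27 − $133,700 = $364,527.27
Water District: $364,527.27 × 0.00285 = $1,038.9027195
Ashport School District: $364,527.27 × 0.02206 = $8,041.4715762
City of Ashport: $364,527.27 × 0.01129 = $4,115.5128783
Millbrook Township: $364,527.27 × 0.00593 = $2,161.6467111
Total = $15,357.5338851

$15,358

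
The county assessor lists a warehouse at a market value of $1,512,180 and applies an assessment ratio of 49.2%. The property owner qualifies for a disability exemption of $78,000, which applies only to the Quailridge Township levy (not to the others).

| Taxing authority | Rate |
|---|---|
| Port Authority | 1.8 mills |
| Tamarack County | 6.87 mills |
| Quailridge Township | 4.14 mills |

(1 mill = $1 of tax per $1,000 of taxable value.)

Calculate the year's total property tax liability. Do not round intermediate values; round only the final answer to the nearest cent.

Assessed value = $1,512,180 × 0.492 = $743,992.56
Port Authority: $743,992.56 × 0.0018 = $1,339.186608
Tamarack County: $743,992.56 × 0.00687 = $5,111.2288872
Quailridge Township: ($743,992.56 − $78,000) × 0.00414 = $665,992.56 × 0.00414 = $2,757.2091984
Total = $9,207.6246936

$9,207.62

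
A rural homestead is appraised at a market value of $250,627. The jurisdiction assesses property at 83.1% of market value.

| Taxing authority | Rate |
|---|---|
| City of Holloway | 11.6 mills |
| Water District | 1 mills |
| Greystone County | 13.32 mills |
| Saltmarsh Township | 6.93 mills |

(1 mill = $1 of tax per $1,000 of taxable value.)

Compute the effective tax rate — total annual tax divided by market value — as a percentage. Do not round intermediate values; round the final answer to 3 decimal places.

2.730%

Assessed value = $250,627 × 0.831 = $208,271.037
City of Holloway: $208,271.037 × 0.0116 = $2,415.9440292
Water District: $208,271.037 × 0.001 = $208.271037
Greystone County: $208,271.037 × 0.01332 = $2,774.17021284
Saltmarsh Township: $208,271.037 × 0.00693 = $1,443.31828641
Total tax = $6,841.70356545
Effective rate = $6,841.70356545 ÷ $250,627 = 2.730% of market value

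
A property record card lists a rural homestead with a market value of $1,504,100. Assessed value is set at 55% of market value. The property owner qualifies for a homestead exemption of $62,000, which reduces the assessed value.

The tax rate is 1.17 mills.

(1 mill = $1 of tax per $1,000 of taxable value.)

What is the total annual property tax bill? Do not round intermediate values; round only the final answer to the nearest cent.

$895.35

Assessed value = $1,504,100 × 0.55 = $827,255
Taxable value = $827,255 − $62,000 = $765,255
Tax = $765,255 × 0.00117 = $895.34835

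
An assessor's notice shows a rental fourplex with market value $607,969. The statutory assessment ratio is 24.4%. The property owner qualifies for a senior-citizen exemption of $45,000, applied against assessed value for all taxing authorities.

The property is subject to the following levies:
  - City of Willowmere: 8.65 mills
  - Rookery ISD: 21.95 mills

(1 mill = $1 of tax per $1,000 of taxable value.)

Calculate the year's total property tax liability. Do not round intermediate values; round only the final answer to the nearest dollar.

$3,162

Assessed value = $607,969 × 0.244 = $148,344.436
Taxable value = $148,344.436 − $45,000 = $103,344.436
City of Willowmere: $103,344.436 × 0.00865 = $893.9293714
Rookery ISD: $103,344.436 × 0.02195 = $2,268.4103702
Total = $893.9293714 + $2,268.4103702 = $3,162.3397416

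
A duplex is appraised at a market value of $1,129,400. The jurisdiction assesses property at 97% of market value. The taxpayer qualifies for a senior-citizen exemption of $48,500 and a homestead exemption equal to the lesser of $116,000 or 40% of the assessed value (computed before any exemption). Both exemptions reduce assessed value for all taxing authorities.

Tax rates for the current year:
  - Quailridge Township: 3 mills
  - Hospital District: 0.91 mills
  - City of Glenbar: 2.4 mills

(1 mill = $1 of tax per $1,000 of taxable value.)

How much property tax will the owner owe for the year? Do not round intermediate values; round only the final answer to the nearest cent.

$5,874.72

Assessed value = $1,129,400 × 0.97 = $1,095,518
Homestead exemption = min($116,000, 40% × $1,095,518) = min($116,000, $438,207.2) = $116,000 (dollar cap binds)
Taxable value = $1,095,518 − $48,500 − $116,000 = $931,018
Quailridge Township: $931,018 × 0.003 = $2,793.054
Hospital District: $931,018 × 0.00091 = $847.22638
City of Glenbar: $931,018 × 0.0024 = $2,234.4432
Total = $5,874.72358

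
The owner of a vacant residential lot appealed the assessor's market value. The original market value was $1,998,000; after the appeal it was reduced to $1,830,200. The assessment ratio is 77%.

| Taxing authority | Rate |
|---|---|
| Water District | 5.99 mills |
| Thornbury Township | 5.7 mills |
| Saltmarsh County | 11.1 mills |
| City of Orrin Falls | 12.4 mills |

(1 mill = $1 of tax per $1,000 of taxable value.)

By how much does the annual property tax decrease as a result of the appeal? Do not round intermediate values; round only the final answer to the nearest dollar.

Old assessed value = $1,998,000 × 0.77 = $1,538,460
New assessed value = $1,830,200 × 0.77 = $1,409,254
Combined rate = 0.00599 + 0.0057 + 0.0111 + 0.0124 = 0.03519
Old tax = $1,538,460 × 0.03519 = $54,138.4074
New tax = $1,409,254 × 0.03519 = $49,591.64826
Reduction = $54,138.4074 − $49,591.64826 = $4,546.75914

$4,547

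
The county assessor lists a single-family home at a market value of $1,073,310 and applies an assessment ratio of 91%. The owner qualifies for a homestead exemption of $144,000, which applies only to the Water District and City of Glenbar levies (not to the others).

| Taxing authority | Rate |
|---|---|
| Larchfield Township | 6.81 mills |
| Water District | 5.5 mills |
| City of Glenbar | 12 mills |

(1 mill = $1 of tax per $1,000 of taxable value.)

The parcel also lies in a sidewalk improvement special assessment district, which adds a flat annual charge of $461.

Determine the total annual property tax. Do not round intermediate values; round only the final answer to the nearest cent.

$21,684.87

Assessed value = $1,073,310 × 0.91 = $976,712.1
Larchfield Township: $976,712.1 × 0.00681 = $6,651.409401
Water District: ($976,712.1 − $144,000) × 0.0055 = $832,712.1 × 0.0055 = $4,579.91655
City of Glenbar: ($976,712.1 − $144,000) × 0.012 = $832,712.1 × 0.012 = $9,992.5452
Levies subtotal = $21,223.871151
Total = $21,223.871151 + $461 = $21,684.871151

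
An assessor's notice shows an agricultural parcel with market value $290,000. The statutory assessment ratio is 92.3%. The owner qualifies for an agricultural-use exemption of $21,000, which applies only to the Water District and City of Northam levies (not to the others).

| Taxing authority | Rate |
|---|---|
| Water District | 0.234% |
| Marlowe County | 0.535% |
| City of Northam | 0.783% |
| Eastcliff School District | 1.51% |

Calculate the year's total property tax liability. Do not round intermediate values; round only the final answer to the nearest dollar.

$7,982

Assessed value = $290,000 × 0.923 = $267,670
Water District: ($267,670 − $21,000) × 0.00234 = $246,670 × 0.00234 = $577.2078
Marlowe County: $267,670 × 0.00535 = $1,432.0345
City of Northam: ($267,670 − $21,000) × 0.00783 = $246,670 × 0.00783 = $1,931.4261
Eastcliff School District: $267,670 × 0.0151 = $4,041.817
Total = $7,982.4854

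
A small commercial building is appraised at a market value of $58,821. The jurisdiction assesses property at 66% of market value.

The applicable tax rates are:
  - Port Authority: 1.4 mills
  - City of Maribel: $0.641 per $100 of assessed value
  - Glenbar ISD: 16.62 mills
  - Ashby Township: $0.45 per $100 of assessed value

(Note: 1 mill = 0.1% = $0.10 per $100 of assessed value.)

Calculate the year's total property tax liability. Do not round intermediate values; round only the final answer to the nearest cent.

$1,123.12

Assessed value = $58,821 × 0.66 = $38,821.86
Port Authority: $38,821.86 × 0.0014 = $54.350604
City of Maribel: $38,821.86 × 0.00641 = $248.8481226
Glenbar ISD: $38,821.86 × 0.01662 = $645.2193132
Ashby Township: $38,821.86 × 0.0045 = $174.69837
Total = $1,123.1164098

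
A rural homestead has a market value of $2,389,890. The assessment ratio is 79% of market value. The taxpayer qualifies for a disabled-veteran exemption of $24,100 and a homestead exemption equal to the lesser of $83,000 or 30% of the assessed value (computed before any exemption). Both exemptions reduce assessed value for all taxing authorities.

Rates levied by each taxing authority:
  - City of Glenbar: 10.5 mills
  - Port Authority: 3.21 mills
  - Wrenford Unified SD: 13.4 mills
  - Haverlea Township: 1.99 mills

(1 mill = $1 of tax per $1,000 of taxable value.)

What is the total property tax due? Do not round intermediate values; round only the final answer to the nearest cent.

$51,824.57

Assessed value = $2,389,890 × 0.79 = $1,888,013.1
Homestead exemption = min($83,000, 30% × $1,888,013.1) = min($83,000, $566,403.93) = $83,000 (dollar cap binds)
Taxable value = $1,888,013.1 − $24,100 − $83,000 = $1,780,913.1
City of Glenbar: $1,780,913.1 × 0.0105 = $18,699.58755
Port Authority: $1,780,913.1 × 0.00321 = $5,716.731051
Wrenford Unified SD: $1,780,913.1 × 0.0134 = $23,864.23554
Haverlea Township: $1,780,913.1 × 0.00199 = $3,544.017069
Total = $51,824.57121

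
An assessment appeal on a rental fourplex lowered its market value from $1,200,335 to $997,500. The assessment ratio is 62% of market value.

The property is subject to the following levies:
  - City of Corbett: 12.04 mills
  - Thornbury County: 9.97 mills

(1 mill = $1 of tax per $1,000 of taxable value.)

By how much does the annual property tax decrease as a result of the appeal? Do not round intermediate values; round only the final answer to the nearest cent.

$2,767.93

Old assessed value = $1,200,335 × 0.62 = $744,207.7
New assessed value = $997,500 × 0.62 = $618,450
Combined rate = 0.01204 + 0.00997 = 0.02201
Old tax = $744,207.7 × 0.02201 = $16,380.011477
New tax = $618,450 × 0.02201 = $13,612.0845
Reduction = $16,380.011477 − $13,612.0845 = $2,767.926977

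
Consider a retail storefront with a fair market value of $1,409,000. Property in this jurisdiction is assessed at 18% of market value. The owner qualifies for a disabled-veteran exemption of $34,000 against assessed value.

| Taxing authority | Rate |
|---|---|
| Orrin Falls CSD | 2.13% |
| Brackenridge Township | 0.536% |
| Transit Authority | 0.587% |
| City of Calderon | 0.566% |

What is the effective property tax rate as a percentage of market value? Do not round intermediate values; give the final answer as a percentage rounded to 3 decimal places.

0.595%

Assessed value = $1,409,000 × 0.18 = $253,620
Taxable value = $253,620 − $34,000 = $219,620
Orrin Falls CSD: $219,620 × 0.0213 = $4,677.906
Brackenridge Township: $219,620 × 0.00536 = $1,177.1632
Transit Authority: $219,620 × 0.00587 = $1,289.1694
City of Calderon: $219,620 × 0.00566 = $1,243.0492
Total tax = $8,387.2878
Effective rate = $8,387.2878 ÷ $1,409,000 = 0.595% of market value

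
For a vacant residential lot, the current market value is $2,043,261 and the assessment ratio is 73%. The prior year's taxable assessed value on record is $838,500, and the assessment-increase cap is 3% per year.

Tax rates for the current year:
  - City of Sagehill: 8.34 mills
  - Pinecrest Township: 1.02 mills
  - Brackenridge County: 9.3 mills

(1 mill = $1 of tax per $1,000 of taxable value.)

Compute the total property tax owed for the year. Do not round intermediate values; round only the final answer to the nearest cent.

Uncapped assessed value = $2,043,261 × 0.73 = $1,491,580.53
Cap limit = $838,500 × 1.03 = $863,655
Taxable assessed value = min($1,491,580.53, $863,655) = $863,655 (cap binds)
City of Sagehill: $863,655 × 0.00834 = $7,202.8827
Pinecrest Township: $863,655 × 0.00102 = $880.9281
Brackenridge County: $863,655 × 0.0093 = $8,031.9915
Total = $16,115.8023

$16,115.80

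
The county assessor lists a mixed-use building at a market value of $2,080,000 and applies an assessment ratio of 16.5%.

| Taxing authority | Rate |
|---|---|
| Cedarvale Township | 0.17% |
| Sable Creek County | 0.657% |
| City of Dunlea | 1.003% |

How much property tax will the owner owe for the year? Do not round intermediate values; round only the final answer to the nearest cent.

Assessed value = $2,080,000 × 0.165 = $343,200
Cedarvale Township: $343,200 × 0.0017 = $583.44
Sable Creek County: $343,200 × 0.00657 = $2,254.824
City of Dunlea: $343,200 × 0.01003 = $3,442.296
Total = $583.44 + $2,254.824 + $3,442.296 = $6,280.56

$6,280.56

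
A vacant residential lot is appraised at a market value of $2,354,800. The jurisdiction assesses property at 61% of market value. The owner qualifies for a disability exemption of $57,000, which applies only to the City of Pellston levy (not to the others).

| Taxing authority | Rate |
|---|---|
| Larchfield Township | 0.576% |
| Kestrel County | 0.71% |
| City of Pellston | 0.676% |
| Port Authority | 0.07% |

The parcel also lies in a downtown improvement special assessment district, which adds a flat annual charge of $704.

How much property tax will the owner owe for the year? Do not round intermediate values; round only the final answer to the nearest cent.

$29,506.90

Assessed value = $2,354,800 × 0.61 = $1,436,428
Larchfield Township: $1,436,428 × 0.00576 = $8,273.82528
Kestrel County: $1,436,428 × 0.0071 = $10,198.6388
City of Pellston: ($1,436,428 − $57,000) × 0.00676 = $1,379,428 × 0.00676 = $9,324.93328
Port Authority: $1,436,428 × 0.0007 = $1,005.4996
Levies subtotal = $28,802.89696
Total = $28,802.89696 + $704 = $29,506.89696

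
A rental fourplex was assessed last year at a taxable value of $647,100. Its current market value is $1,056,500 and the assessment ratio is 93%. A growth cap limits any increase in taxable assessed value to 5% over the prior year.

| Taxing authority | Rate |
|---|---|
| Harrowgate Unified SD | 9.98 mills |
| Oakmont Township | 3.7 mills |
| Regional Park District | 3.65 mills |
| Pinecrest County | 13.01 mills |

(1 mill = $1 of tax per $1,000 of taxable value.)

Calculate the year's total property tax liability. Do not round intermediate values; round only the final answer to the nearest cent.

Uncapped assessed value = $1,056,500 × 0.93 = $982,545
Cap limit = $647,100 × 1.05 = $679,455
Taxable assessed value = min($982,545, $679,455) = $679,455 (cap binds)
Harrowgate Unified SD: $679,455 × 0.00998 = $6,780.9609
Oakmont Township: $679,455 × 0.0037 = $2,513.9835
Regional Park District: $679,455 × 0.00365 = $2,480.01075
Pinecrest County: $679,455 × 0.01301 = $8,839.70955
Total = $20,614.6647

$20,614.66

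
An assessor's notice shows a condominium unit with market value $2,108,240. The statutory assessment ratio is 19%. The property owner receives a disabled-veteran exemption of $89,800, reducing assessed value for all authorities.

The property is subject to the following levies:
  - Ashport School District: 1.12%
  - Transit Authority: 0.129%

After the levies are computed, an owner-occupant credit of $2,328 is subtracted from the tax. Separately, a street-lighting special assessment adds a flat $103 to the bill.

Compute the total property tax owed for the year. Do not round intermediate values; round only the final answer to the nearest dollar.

Assessed value = $2,108,240 × 0.19 = $400,565.6
Taxable value = $400,565.6 − $89,800 = $310,765.6
Ashport School District: $310,765.6 × 0.0112 = $3,480.57472
Transit Authority: $310,765.6 × 0.00129 = $400.887624
Levies subtotal = $3,881.462344
After credit = $3,881.462344 − $2,328 = $1,553.462344
Total = $1,553.462344 + $103 = $1,656.462344

$1,656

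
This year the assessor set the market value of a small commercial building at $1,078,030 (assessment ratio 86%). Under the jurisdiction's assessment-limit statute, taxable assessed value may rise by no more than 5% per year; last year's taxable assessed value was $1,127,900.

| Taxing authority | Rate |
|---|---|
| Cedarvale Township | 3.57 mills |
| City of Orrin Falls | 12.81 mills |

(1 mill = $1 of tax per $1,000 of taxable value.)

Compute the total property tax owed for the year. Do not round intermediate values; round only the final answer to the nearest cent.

Uncapped assessed value = $1,078,030 × 0.86 = $927,105.8
Cap limit = $1,127,900 × 1.05 = $1,184,295
Taxable assessed value = min($927,105.8, $1,184,295) = $927,105.8 (cap does not bind)
Cedarvale Township: $927,105.8 × 0.00357 = $3,309.767706
City of Orrin Falls: $927,105.8 × 0.01281 = $11,876.225298
Total = $15,185.993004

$15,185.99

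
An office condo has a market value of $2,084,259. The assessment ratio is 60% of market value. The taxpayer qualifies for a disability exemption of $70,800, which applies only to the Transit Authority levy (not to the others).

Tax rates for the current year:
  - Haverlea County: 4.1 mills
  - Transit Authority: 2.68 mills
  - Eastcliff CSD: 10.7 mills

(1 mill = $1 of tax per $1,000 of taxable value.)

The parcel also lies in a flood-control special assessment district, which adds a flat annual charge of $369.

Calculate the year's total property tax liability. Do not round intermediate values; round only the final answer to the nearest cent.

$22,038.96

Assessed value = $2,084,259 × 0.6 = $1,250,555.4
Haverlea County: $1,250,555.4 × 0.0041 = $5,127.27714
Transit Authority: ($1,250,555.4 − $70,800) × 0.00268 = $1,179,755.4 × 0.00268 = $3,161.744472
Eastcliff CSD: $1,250,555.4 × 0.0107 = $13,380.94278
Levies subtotal = $21,669.964392
Total = $21,669.964392 + $369 = $22,038.964392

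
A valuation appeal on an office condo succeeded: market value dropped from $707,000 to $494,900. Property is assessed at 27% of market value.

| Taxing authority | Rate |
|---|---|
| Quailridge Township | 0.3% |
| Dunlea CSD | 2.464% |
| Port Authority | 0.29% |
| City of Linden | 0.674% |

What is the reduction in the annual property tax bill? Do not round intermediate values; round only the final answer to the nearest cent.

Old assessed value = $707,000 × 0.27 = $190,890
New assessed value = $494,900 × 0.27 = $133,623
Combined rate = 0.003 + 0.02464 + 0.0029 + 0.00674 = 0.03728
Old tax = $190,890 × 0.03728 = $7,116.3792
New tax = $133,623 × 0.03728 = $4,981.46544
Reduction = $7,116.3792 − $4,981.46544 = $2,134.91376

$2,134.91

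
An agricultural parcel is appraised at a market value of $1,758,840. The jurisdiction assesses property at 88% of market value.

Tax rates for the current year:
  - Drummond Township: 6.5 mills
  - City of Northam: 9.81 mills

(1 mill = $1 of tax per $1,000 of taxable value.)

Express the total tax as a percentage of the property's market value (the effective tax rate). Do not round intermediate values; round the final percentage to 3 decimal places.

Assessed value = $1,758,840 × 0.88 = $1,547,779.2
Drummond Township: $1,547,779.2 × 0.0065 = $10,060.5648
City of Northam: $1,547,779.2 × 0.00981 = $15,183.713952
Total tax = $25,244.278752
Effective rate = $25,244.278752 ÷ $1,758,840 = 1.435% of market value

1.435%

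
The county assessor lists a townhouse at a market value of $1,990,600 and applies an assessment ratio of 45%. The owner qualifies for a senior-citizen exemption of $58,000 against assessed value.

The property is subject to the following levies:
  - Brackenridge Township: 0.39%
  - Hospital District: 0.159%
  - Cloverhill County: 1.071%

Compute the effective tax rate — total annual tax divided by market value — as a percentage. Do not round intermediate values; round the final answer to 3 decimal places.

0.682%

Assessed value = $1,990,600 × 0.45 = $895,770
Taxable value = $895,770 − $58,000 = $837,770
Brackenridge Township: $837,770 × 0.0039 = $3,267.303
Hospital District: $837,770 × 0.00159 = $1,332.0543
Cloverhill County: $837,770 × 0.01071 = $8,972.5167
Total tax = $13,571.874
Effective rate = $13,571.874 ÷ $1,990,600 = 0.682% of market value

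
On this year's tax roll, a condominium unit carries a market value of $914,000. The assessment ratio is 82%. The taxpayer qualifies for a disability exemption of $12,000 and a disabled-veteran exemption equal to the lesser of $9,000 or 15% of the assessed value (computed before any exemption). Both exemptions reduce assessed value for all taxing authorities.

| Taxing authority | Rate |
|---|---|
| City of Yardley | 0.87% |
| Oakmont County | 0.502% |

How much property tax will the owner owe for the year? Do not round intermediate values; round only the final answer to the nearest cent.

Assessed value = $914,000 × 0.82 = $749,480
Disabled-veteran exemption = min($9,000, 15% × $749,480) = min($9,000, $112,422) = $9,000 (dollar cap binds)
Taxable value = $749,480 − $12,000 − $9,000 = $728,480
City of Yardley: $728,480 × 0.0087 = $6,337.776
Oakmont County: $728,480 × 0.00502 = $3,656.9696
Total = $9,994.7456

$9,994.75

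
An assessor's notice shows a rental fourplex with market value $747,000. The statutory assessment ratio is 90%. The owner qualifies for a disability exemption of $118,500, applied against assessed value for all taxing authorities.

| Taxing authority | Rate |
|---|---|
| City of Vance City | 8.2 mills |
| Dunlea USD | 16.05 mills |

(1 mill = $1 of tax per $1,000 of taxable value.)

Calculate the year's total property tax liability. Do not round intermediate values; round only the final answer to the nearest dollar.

$13,430

Assessed value = $747,000 × 0.9 = $672,300
Taxable value = $672,300 − $118,500 = $553,800
City of Vance City: $553,800 × 0.0082 = $4,541.16
Dunlea USD: $553,800 × 0.01605 = $8,888.49
Total = $4,541.16 + $8,888.49 = $13,429.65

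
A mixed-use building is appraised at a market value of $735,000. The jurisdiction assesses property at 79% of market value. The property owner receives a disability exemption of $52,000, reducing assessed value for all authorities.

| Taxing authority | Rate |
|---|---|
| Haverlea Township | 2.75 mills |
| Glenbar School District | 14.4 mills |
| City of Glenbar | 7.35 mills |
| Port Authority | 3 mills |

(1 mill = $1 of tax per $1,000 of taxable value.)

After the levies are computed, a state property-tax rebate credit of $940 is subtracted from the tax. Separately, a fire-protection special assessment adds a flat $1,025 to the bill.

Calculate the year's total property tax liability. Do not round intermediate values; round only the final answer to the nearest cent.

Assessed value = $735,000 × 0.79 = $580,650
Taxable value = $580,650 − $52,000 = $528,650
Haverlea Township: $528,650 × 0.00275 = $1,453.7875
Glenbar School District: $528,650 × 0.0144 = $7,612.56
City of Glenbar: $528,650 × 0.00735 = $3,885.5775
Port Authority: $528,650 × 0.003 = $1,585.95
Levies subtotal = $14,537.875
After credit = $14,537.875 − $940 = $13,597.875
Total = $13,597.875 + $1,025 = $14,622.875

$14,622.88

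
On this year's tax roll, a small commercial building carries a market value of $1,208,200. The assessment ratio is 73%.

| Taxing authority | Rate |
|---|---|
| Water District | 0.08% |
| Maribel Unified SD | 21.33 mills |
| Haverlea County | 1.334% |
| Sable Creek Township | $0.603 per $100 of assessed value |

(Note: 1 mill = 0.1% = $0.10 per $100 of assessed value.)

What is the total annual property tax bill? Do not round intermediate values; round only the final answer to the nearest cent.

Assessed value = $1,208,200 × 0.73 = $881,986
Water District: $881,986 × 0.0008 = $705.5888
Maribel Unified SD: $881,986 × 0.02133 = $18,812.76138
Haverlea County: $881,986 × 0.01334 = $11,765.69324
Sable Creek Township: $881,986 × 0.00603 = $5,318.37558
Total = $36,602.419

$36,602.42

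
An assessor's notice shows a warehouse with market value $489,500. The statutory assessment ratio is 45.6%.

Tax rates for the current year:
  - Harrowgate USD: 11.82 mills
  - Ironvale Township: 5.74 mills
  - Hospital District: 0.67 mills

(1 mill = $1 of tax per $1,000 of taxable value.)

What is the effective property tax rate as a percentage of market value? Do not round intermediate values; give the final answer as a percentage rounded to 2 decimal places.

Assessed value = $489,500 × 0.456 = $223,212
Harrowgate USD: $223,212 × 0.01182 = $2,638.36584
Ironvale Township: $223,212 × 0.00574 = $1,281.23688
Hospital District: $223,212 × 0.00067 = $149.55204
Total tax = $4,069.15476
Effective rate = $4,069.15476 ÷ $489,500 = 0.83% of market value

0.83%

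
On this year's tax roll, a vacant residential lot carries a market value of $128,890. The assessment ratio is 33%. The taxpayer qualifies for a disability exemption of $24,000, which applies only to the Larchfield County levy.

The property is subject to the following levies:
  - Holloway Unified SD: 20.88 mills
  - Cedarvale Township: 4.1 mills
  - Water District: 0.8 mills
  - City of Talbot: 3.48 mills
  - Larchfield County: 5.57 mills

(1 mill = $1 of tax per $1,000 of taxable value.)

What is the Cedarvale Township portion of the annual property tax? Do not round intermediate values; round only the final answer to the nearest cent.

$174.39

Assessed value = $128,890 × 0.33 = $42,533.7
Cedarvale Township taxable value = $42,533.7 (exemption does not apply)
Cedarvale Township levy = $42,533.7 × 0.0041 = $174.38817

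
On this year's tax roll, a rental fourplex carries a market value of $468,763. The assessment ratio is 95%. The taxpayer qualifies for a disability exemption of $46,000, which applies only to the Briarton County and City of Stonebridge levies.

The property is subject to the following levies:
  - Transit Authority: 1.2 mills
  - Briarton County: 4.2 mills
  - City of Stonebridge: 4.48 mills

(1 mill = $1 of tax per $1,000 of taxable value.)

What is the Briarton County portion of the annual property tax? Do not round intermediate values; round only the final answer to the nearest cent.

Assessed value = $468,763 × 0.95 = $445,324.85
Briarton County taxable value = $445,324.85 − $46,000 = $399,324.85
Briarton County levy = $399,324.85 × 0.0042 = $1,677.16437

$1,677.16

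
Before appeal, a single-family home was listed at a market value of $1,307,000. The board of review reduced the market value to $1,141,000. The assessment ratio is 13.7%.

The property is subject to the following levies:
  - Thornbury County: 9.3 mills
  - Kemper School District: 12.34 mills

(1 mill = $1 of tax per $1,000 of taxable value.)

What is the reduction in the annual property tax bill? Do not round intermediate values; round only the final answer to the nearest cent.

$492.14

Old assessed value = $1,307,000 × 0.137 = $179,059
New assessed value = $1,141,000 × 0.137 = $156,317
Combined rate = 0.0093 + 0.01234 = 0.02164
Old tax = $179,059 × 0.02164 = $3,874.83676
New tax = $156,317 × 0.02164 = $3,382.69988
Reduction = $3,874.83676 − $3,382.69988 = $492.13688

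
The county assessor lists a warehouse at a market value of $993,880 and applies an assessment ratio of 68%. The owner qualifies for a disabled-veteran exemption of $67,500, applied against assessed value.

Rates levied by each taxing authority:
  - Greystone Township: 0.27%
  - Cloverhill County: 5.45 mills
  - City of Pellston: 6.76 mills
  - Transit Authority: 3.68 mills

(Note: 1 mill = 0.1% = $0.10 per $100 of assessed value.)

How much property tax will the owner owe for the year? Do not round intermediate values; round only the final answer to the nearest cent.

Assessed value = $993,880 × 0.68 = $675,838.4
Taxable value = $675,838.4 − $67,500 = $608,338.4
Greystone Township: $608,338.4 × 0.0027 = $1,642.51368
Cloverhill County: $608,338.4 × 0.00545 = $3,315.44428
City of Pellston: $608,338.4 × 0.00676 = $4,112.367584
Transit Authority: $608,338.4 × 0.00368 = $2,238.685312
Total = $11,309.010856

$11,309.01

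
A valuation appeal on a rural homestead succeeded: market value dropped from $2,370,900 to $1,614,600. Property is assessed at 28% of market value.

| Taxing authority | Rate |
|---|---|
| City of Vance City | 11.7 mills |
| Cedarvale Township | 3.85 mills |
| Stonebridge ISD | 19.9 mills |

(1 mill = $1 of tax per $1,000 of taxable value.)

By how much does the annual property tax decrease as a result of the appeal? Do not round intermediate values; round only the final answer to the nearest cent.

Old assessed value = $2,370,900 × 0.28 = $663,852
New assessed value = $1,614,600 × 0.28 = $452,088
Combined rate = 0.0117 + 0.00385 + 0.0199 = 0.03545
Old tax = $663,852 × 0.03545 = $23,533.5534
New tax = $452,088 × 0.03545 = $16,026.5196
Reduction = $23,533.5534 − $16,026.5196 = $7,507.0338

$7,507.03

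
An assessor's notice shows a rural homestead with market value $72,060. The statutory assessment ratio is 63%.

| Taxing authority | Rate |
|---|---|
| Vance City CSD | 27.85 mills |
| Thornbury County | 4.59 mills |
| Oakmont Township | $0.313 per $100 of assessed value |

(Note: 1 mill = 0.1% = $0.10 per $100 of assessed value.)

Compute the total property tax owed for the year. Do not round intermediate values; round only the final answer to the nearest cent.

$1,614.80

Assessed value = $72,060 × 0.63 = $45,397.8
Vance City CSD: $45,397.8 × 0.02785 = $1,264.32873
Thornbury County: $45,397.8 × 0.00459 = $208.375902
Oakmont Township: $45,397.8 × 0.00313 = $142.095114
Total = $1,614.799746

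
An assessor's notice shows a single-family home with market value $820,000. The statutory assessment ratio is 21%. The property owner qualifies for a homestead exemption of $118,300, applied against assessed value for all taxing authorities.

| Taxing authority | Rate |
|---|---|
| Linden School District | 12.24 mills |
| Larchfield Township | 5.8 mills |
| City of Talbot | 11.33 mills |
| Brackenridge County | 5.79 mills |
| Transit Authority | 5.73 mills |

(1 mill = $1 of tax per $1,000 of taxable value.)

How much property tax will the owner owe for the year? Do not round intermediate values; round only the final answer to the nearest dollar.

$2,204

Assessed value = $820,000 × 0.21 = $172,200
Taxable value = $172,200 − $118,300 = $53,900
Linden School District: $53,900 × 0.01224 = $659.736
Larchfield Township: $53,900 × 0.0058 = $312.62
City of Talbot: $53,900 × 0.01133 = $610.687
Brackenridge County: $53,900 × 0.00579 = $312.081
Transit Authority: $53,900 × 0.00573 = $308.847
Total = $659.736 + $312.62 + $610.687 + $312.081 + $308.847 = $2,203.971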